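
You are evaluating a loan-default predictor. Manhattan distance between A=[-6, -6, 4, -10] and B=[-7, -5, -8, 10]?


d = |-6+ 7| + |-6+ 5| + |4+ 8| + |-10-10|
  = 1 + 1 + 12 + 20
  = 34

34


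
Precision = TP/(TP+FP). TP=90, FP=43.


Precision = TP/(TP+FP)
= 90/(90+43)
= 90/133 = 67.67%

67.67%


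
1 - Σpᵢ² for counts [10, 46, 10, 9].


Probabilities: [10/75, 46/75, 10/75, 9/75] ≈ [0.1333, 0.6133, 0.1333, 0.12]
Σpᵢ² = (100 + 2116 + 100 + 81)/75² = 2397/5625
Gini = 1 - Σpᵢ² = 1 - 2397/5625 = 0.5739

0.5739


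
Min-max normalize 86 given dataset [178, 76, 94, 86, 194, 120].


min=76, max=194
(86-76)/(194-76) = 10/118 = 0.0847

0.0847


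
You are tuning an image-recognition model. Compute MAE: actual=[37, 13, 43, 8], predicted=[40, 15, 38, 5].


Absolute errors: |37-40|=3, |13-15|=2, |43-38|=5, |8-5|=3
Sum = 13
MAE = 13/4 = 13/4

13/4


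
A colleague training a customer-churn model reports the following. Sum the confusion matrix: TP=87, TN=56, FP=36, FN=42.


Total = TP + TN + FP + FN
= 87 + 56 + 36 + 42
= 221
(Predicted positive: 123, predicted negative: 98)

221


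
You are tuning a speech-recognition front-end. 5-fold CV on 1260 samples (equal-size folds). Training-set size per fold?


Fold size = 1260/5 = 252
Training per fold = 1260 - 252 = 1008

1008


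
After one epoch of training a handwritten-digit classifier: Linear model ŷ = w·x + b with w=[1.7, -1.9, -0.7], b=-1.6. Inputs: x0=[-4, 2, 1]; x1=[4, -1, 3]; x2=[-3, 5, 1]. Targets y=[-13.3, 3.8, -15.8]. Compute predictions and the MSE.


ŷ0 = (1.7)·(-4) + (-1.9)·(2) + (-0.7)·(1) - 1.6 = -12.9
ŷ1 = (1.7)·(4) + (-1.9)·(-1) + (-0.7)·(3) - 1.6 = 5.0
ŷ2 = (1.7)·(-3) + (-1.9)·(5) + (-0.7)·(1) - 1.6 = -16.9
errors² = [0.16, 1.44, 1.21]
MSE = 2.8100/3 = 0.9367

0.9367


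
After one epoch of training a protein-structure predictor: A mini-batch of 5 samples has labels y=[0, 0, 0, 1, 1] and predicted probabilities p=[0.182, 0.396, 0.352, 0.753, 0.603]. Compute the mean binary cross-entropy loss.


L[0] = -ln(1-0.182) = -ln(0.818) = 0.2009
L[1] = -ln(1-0.396) = -ln(0.604) = 0.5042
L[2] = -ln(1-0.352) = -ln(0.648) = 0.4339
L[3] = -ln(0.753) = 0.2837
L[4] = -ln(0.603) = 0.5058
mean = (0.2009 + 0.5042 + 0.4339 + 0.2837 + 0.5058)/5 = 0.3857

0.3857


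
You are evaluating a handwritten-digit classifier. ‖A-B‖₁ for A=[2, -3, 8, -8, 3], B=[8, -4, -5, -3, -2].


d = |2-8| + |-3+ 4| + |8+ 5| + |-8+ 3| + |3+ 2|
  = 6 + 1 + 13 + 5 + 5
  = 30

30


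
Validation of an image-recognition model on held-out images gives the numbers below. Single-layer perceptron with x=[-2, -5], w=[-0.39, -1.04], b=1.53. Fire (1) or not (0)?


z = (-2)·(-0.39) + (-5)·(-1.04) + 1.53
  = 7.51
step(z) = 1 (z≥0)

1


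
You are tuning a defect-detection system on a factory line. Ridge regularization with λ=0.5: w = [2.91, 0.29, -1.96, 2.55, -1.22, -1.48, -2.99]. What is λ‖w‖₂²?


‖w‖₂² = (2.91)² + (0.29)² + (-1.96)² + (2.55)² + (-1.22)² + (-1.48)² + (-2.99)²
     = 8.4681 + 0.0841 + 3.8416 + 6.5025 + 1.4884 + 2.1904 + 8.9401
     = 31.5152
λ·‖w‖₂² = 0.5·31.5152 = 15.7576

15.7576


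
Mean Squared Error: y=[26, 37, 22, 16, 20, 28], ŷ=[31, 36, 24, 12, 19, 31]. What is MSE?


Squared errors: (26-31)²=25, (37-36)²=1, (22-24)²=4, (16-12)²=16, (20-19)²=1, (28-31)²=9
Sum = 56
MSE = 56/6 = 28/3

28/3


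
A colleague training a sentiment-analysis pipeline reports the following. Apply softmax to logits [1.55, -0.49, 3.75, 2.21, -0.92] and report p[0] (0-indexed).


Exponentials: e^1.55=4.7115, e^-0.49=0.6126, e^3.75=42.5211, e^2.21=9.1157, e^-0.92=0.3985
Sum = 57.3594
Softmax = [0.0821, 0.0107, 0.7413, 0.1589, 0.0069]
p[0] = 4.7115/57.3594 = 0.0821

0.0821


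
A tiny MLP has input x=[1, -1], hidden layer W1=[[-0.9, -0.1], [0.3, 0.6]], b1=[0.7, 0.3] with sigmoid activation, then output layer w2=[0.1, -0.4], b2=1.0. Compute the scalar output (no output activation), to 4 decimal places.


z1[0] = (-0.9)·(1) + (-0.1)·(-1) + 0.7 = -0.1
z1[1] = (0.3)·(1) + (0.6)·(-1) + 0.3 = 0.0
h = sigmoid(z1) = [0.475, 0.5]
output = (0.1)·(0.475) + (-0.4)·(0.5) + 1.0 = 0.8475

0.8475


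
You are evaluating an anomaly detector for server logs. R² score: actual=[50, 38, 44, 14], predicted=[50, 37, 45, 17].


ȳ = 36.5
SS_res = Σ(y-ŷ)² = 11
SS_tot = Σ(y-ȳ)² = 747
R² = 1 - SS_res/SS_tot = 1 - 0.0147 = 0.9853

0.9853


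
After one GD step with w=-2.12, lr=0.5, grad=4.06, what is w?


w_new = w - α·∇
= -2.12 - 0.5·4.06
= -2.12 - 2.03
= -4.15

-4.15


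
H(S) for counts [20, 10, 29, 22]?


Probabilities: [20/81, 10/81, 29/81, 22/81] ≈ [0.2469, 0.1235, 0.358, 0.2716]
H = -((20/81)·log₂(20/81) + (10/81)·log₂(10/81) + (29/81)·log₂(29/81) + (22/81)·log₂(22/81))
  = 1.9121 bits

1.9121 bits


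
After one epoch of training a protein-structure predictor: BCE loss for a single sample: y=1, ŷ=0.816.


BCE = -[y·ln(p) + (1-y)·ln(1-p)]
= -1·ln(0.816) - 0
= -ln(0.816) = 0.2033

0.2033


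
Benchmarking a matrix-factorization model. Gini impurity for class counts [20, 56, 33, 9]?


Probabilities: [20/118, 56/118, 33/118, 9/118] ≈ [0.1695, 0.4746, 0.2797, 0.0763]
Σpᵢ² = (400 + 3136 + 1089 + 81)/118² = 4706/13924
Gini = 1 - Σpᵢ² = 1 - 4706/13924 = 0.662

0.662


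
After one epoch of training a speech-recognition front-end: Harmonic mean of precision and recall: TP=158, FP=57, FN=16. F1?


Precision = 158/215 = 0.7349
Recall = 158/174 = 0.908
F1 = 2·P·R/(P+R) = 2·TP/(2·TP+FP+FN) = 316/(316+57+16) = 316/389 = 0.8123

0.8123


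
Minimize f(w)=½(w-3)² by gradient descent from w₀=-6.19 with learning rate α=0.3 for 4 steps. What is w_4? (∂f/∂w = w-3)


step 1: grad = -6.19-3 = -9.19; w = -6.19 - 0.3·(-9.19) = -3.433
step 2: grad = -3.433-3 = -6.433; w = -3.433 - 0.3·(-6.433) = -1.5031
step 3: grad = -1.5031-3 = -4.5031; w = -1.5031 - 0.3·(-4.5031) = -0.15217
step 4: grad = -0.15217-3 = -3.15217; w = -0.15217 - 0.3·(-3.15217) = 0.793481

0.793481


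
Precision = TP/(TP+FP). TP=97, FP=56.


Precision = TP/(TP+FP)
= 97/(97+56)
= 97/153 = 63.4%

63.4%


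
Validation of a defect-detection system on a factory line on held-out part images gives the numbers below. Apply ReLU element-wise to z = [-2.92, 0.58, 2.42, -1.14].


ReLU(-2.92) = max(0, -2.92) = 0.0
ReLU(0.58) = max(0, 0.58) = 0.58
ReLU(2.42) = max(0, 2.42) = 2.42
ReLU(-1.14) = max(0, -1.14) = 0.0
result = [0.0, 0.58, 2.42, 0.0]

[0.0, 0.58, 2.42, 0.0]


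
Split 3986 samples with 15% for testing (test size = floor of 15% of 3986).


Test = ⌊3986·15/100⌋ = 597
Train = 3986 - 597 = 3389

Train: 3389, Test: 597


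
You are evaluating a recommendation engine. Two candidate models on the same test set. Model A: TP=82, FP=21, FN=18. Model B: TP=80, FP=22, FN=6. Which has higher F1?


Model A: P=82/103=0.7961, R=82/100=0.82, F1=2PR/(P+R)=2TP/(2TP+FP+FN)=164/203=0.8079
Model B: P=80/102=0.7843, R=80/86=0.9302, F1=2PR/(P+R)=2TP/(2TP+FP+FN)=160/188=0.8511
0.8079 < 0.8511 → Model B

Model B


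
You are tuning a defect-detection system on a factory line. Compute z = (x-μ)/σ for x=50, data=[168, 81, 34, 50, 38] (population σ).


μ = 74.2, σ = 49.7128
z = (50 - 74.2)/49.7128 = -0.4868

-0.4868


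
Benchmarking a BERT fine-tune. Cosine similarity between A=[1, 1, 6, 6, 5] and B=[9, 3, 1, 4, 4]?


A·B = 1·9 + 1·3 + 6·1 + 6·4 + 5·4 = 62
‖A‖ = √99 = 9.9499, ‖B‖ = √123 = 11.0905
cos = 62/(√99·√123) = 62/√12177 = 0.5619

0.5619


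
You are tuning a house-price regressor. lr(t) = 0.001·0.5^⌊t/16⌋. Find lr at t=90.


n_drops = ⌊90/16⌋ = 5
lr = 0.001·0.5^5 = 0.001·0.03125 = 0.00003125

0.00003125


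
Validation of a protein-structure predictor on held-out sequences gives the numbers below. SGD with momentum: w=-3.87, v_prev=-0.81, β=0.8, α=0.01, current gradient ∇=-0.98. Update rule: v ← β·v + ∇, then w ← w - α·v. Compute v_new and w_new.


v_new = 0.8·-0.81 - 0.98 = -0.648 - 0.98 = -1.628
w_new = -3.87 - 0.01·-1.628 = -3.87 + 0.01628 = -3.85372

v_new=-1.628, w_new=-3.85372


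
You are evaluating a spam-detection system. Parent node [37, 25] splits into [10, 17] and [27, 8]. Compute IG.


Parent = [37, 25], H_parent = 0.9728
H_left = 0.951 (n=27), H_right = 0.7755 (n=35)
H_children = (27/62)·0.951 + (35/62)·0.7755 = 0.8519
IG = 0.9728 - 0.8519 = 0.1209

0.1209


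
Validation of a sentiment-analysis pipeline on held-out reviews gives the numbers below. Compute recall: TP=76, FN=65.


Recall = TP/(TP+FN)
= 76/(76+65)
= 76/141 = 53.9%

53.9%


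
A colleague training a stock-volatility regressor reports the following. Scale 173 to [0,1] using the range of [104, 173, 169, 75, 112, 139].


min=75, max=173
(173-75)/(173-75) = 98/98 = 1.0

1.0


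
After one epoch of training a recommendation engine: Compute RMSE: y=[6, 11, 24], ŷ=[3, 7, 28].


MSE = 41/3 = 13.6667
RMSE = √(41/3) = 3.6968

3.6968


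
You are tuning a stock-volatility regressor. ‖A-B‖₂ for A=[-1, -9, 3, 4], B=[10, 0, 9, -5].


d = √((-1-10)² + (-9-0)² + (3-9)² + (4+ 5)²)
  = √(121 + 81 + 36 + 81)
  = √319 = 17.8606

17.8606


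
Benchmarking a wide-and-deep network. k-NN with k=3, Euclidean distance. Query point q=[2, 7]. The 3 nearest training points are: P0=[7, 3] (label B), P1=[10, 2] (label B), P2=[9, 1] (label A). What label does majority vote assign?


d(q,P0) = 6.4031  (label B)
d(q,P1) = 9.434  (label B)
d(q,P2) = 9.2195  (label A)
Votes: A=1, B=2
Majority → B

B


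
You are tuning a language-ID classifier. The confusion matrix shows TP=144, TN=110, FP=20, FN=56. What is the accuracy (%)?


Accuracy = (TP+TN)/(TP+TN+FP+FN)
= (144+110)/(330)
= 254/330 = 76.97%

76.97%


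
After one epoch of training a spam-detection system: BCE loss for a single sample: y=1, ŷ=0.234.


BCE = -[y·ln(p) + (1-y)·ln(1-p)]
= -1·ln(0.234) - 0
= -ln(0.234) = 1.4524

1.4524


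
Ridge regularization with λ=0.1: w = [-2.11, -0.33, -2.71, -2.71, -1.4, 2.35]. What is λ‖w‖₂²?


‖w‖₂² = (-2.11)² + (-0.33)² + (-2.71)² + (-2.71)² + (-1.4)² + (2.35)²
     = 4.4521 + 0.1089 + 7.3441 + 7.3441 + 1.96 + 5.5225
     = 26.7317
λ·‖w‖₂² = 0.1·26.7317 = 2.67317

2.67317


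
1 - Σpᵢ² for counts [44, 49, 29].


Probabilities: [44/122, 49/122, 29/122] ≈ [0.3607, 0.4016, 0.2377]
Σpᵢ² = (1936 + 2401 + 841)/122² = 5178/14884
Gini = 1 - Σpᵢ² = 1 - 5178/14884 = 0.6521

0.6521


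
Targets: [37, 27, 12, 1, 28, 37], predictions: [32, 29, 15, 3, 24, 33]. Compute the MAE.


Absolute errors: |37-32|=5, |27-29|=2, |12-15|=3, |1-3|=2, |28-24|=4, |37-33|=4
Sum = 20
MAE = 20/6 = 10/3

10/3


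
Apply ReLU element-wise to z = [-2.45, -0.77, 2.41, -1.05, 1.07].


ReLU(-2.45) = max(0, -2.45) = 0.0
ReLU(-0.77) = max(0, -0.77) = 0.0
ReLU(2.41) = max(0, 2.41) = 2.41
ReLU(-1.05) = max(0, -1.05) = 0.0
ReLU(1.07) = max(0, 1.07) = 1.07
result = [0.0, 0.0, 2.41, 0.0, 1.07]

[0.0, 0.0, 2.41, 0.0, 1.07]


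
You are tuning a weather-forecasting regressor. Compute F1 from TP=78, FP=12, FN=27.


Precision = 78/90 = 0.8667
Recall = 78/105 = 0.7429
F1 = 2·P·R/(P+R) = 2·TP/(2·TP+FP+FN) = 156/(156+12+27) = 156/195 = 0.8

0.8


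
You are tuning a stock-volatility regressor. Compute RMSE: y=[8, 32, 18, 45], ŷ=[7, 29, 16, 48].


MSE = 23/4 = 5.75
RMSE = √(23/4) = 2.3979

2.3979


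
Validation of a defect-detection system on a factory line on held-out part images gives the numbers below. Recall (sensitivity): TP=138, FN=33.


Recall = TP/(TP+FN)
= 138/(138+33)
= 138/171 = 80.7%

80.7%


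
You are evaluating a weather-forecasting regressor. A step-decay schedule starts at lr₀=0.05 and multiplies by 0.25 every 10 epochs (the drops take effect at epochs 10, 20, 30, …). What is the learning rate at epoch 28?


n_drops = ⌊28/10⌋ = 2
lr = 0.05·0.25^2 = 0.05·0.0625 = 0.003125

0.003125


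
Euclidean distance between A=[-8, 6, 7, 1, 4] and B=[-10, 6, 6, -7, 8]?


d = √((-8+ 10)² + (6-6)² + (7-6)² + (1+ 7)² + (4-8)²)
  = √(4 + 0 + 1 + 64 + 16)
  = √85 = 9.2195

9.2195


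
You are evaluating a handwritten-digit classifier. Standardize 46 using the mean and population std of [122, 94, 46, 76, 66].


μ = 80.8, σ = 25.7868
z = (46 - 80.8)/25.7868 = -1.3495

-1.3495


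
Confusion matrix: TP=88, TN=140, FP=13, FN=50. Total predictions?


Total = TP + TN + FP + FN
= 88 + 140 + 13 + 50
= 291
(Predicted positive: 101, predicted negative: 190)

291


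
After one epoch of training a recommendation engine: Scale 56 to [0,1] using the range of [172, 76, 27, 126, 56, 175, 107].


min=27, max=175
(56-27)/(175-27) = 29/148 = 0.1959

0.1959


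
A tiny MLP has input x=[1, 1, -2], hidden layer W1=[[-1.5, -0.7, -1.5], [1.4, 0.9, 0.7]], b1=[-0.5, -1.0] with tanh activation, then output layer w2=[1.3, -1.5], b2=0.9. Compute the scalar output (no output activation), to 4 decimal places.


z1[0] = (-1.5)·(1) + (-0.7)·(1) + (-1.5)·(-2) - 0.5 = 0.3
z1[1] = (1.4)·(1) + (0.9)·(1) + (0.7)·(-2) - 1.0 = -0.1
h = tanh(z1) = [0.2913, -0.0997]
output = (1.3)·(0.2913) + (-1.5)·(-0.0997) + 0.9 = 1.4282

1.4282


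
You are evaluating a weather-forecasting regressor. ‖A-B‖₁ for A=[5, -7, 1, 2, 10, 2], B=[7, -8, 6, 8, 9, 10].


d = |5-7| + |-7+ 8| + |1-6| + |2-8| + |10-9| + |2-10|
  = 2 + 1 + 5 + 6 + 1 + 8
  = 23

23


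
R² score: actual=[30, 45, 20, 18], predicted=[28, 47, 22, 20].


ȳ = 28.25
SS_res = Σ(y-ŷ)² = 16
SS_tot = Σ(y-ȳ)² = 456.75
R² = 1 - SS_res/SS_tot = 1 - 0.035 = 0.965

0.965


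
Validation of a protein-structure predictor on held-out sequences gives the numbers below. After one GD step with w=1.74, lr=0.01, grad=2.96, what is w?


w_new = w - α·∇
= 1.74 - 0.01·2.96
= 1.74 - 0.0296
= 1.7104

1.7104


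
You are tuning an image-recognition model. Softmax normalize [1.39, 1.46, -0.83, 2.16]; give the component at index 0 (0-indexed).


Exponentials: e^1.39=4.0149, e^1.46=4.306, e^-0.83=0.436, e^2.16=8.6711
Sum = 17.428
Softmax = [0.2304, 0.2471, 0.025, 0.4975]
p[0] = 4.0149/17.428 = 0.2304

0.2304


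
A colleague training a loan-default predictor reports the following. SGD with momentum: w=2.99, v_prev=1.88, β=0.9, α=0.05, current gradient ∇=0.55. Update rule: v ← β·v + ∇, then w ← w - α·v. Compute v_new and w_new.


v_new = 0.9·1.88 + 0.55 = 1.692 + 0.55 = 2.242
w_new = 2.99 - 0.05·2.242 = 2.99 - 0.1121 = 2.8779

v_new=2.242, w_new=2.8779


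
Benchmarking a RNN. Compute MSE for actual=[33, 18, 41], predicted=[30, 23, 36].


Squared errors: (33-30)²=9, (18-23)²=25, (41-36)²=25
Sum = 59
MSE = 59/3 = 59/3

59/3


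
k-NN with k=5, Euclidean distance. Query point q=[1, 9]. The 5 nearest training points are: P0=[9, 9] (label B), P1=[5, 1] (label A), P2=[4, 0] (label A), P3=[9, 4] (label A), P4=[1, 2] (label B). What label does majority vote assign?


d(q,P0) = 8.0  (label B)
d(q,P1) = 8.9443  (label A)
d(q,P2) = 9.4868  (label A)
d(q,P3) = 9.434  (label A)
d(q,P4) = 7.0  (label B)
Votes: A=3, B=2
Majority → A

A


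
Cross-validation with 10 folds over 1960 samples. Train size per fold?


Fold size = 1960/10 = 196
Training per fold = 1960 - 196 = 1764

1764


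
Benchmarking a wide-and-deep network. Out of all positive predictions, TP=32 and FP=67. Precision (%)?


Precision = TP/(TP+FP)
= 32/(32+67)
= 32/99 = 32.32%

32.32%


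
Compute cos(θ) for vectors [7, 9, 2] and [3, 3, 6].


A·B = 7·3 + 9·3 + 2·6 = 60
‖A‖ = √134 = 11.5758, ‖B‖ = √54 = 7.3485
cos = 60/(√134·√54) = 60/√7236 = 0.7053

0.7053


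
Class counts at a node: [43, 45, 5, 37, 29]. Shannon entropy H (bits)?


Probabilities: [43/159, 45/159, 5/159, 37/159, 29/159] ≈ [0.2704, 0.283, 0.0314, 0.2327, 0.1824]
H = -((43/159)·log₂(43/159) + (45/159)·log₂(45/159) + (5/159)·log₂(5/159) + (37/159)·log₂(37/159) + (29/159)·log₂(29/159))
  = 2.1198 bits

2.1198 bits


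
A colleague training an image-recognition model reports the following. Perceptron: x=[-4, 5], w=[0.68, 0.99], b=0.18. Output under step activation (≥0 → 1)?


z = (-4)·(0.68) + (5)·(0.99) + 0.18
  = 2.41
step(z) = 1 (z≥0)

1


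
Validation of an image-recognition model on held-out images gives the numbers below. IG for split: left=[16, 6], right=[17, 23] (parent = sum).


Parent = [33, 29], H_parent = 0.997
H_left = 0.8454 (n=22), H_right = 0.9837 (n=40)
H_children = (22/62)·0.8454 + (40/62)·0.9837 = 0.9346
IG = 0.997 - 0.9346 = 0.0624

0.0624


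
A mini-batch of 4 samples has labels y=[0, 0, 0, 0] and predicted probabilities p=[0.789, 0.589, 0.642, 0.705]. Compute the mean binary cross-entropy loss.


L[0] = -ln(1-0.789) = -ln(0.211) = 1.5559
L[1] = -ln(1-0.589) = -ln(0.411) = 0.8892
L[2] = -ln(1-0.642) = -ln(0.358) = 1.0272
L[3] = -ln(1-0.705) = -ln(0.295) = 1.2208
mean = (1.5559 + 0.8892 + 1.0272 + 1.2208)/4 = 1.1733

1.1733


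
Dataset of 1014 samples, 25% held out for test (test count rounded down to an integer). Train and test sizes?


Test = ⌊1014·25/100⌋ = 253
Train = 1014 - 253 = 761

Train: 761, Test: 253


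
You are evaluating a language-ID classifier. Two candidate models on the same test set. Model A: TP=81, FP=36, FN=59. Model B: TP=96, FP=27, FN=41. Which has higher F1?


Model A: P=81/117=0.6923, R=81/140=0.5786, F1=2PR/(P+R)=2TP/(2TP+FP+FN)=162/257=0.6304
Model B: P=96/123=0.7805, R=96/137=0.7007, F1=2PR/(P+R)=2TP/(2TP+FP+FN)=192/260=0.7385
0.6304 < 0.7385 → Model B

Model B


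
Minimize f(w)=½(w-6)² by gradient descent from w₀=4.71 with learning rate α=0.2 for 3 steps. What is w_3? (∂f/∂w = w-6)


step 1: grad = 4.71-6 = -1.29; w = 4.71 - 0.2·(-1.29) = 4.968
step 2: grad = 4.968-6 = -1.032; w = 4.968 - 0.2·(-1.032) = 5.1744
step 3: grad = 5.1744-6 = -0.8256; w = 5.1744 - 0.2·(-0.8256) = 5.33952

5.33952


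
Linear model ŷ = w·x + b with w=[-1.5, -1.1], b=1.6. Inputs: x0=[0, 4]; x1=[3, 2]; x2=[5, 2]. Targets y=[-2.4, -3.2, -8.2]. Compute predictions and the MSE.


ŷ0 = (-1.5)·(0) + (-1.1)·(4) + 1.6 = -2.8
ŷ1 = (-1.5)·(3) + (-1.1)·(2) + 1.6 = -5.1
ŷ2 = (-1.5)·(5) + (-1.1)·(2) + 1.6 = -8.1
errors² = [0.16, 3.61, 0.01]
MSE = 3.7800/3 = 1.26

1.26


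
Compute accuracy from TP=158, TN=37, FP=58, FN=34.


Accuracy = (TP+TN)/(TP+TN+FP+FN)
= (158+37)/(287)
= 195/287 = 67.94%

67.94%


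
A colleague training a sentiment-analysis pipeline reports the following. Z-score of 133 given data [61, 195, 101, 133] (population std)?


μ = 122.5, σ = 49.0179
z = (133 - 122.5)/49.0179 = 0.2142

0.2142


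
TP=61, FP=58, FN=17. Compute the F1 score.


Precision = 61/119 = 0.5126
Recall = 61/78 = 0.7821
F1 = 2·P·R/(P+R) = 2·TP/(2·TP+FP+FN) = 122/(122+58+17) = 122/197 = 0.6193

0.6193


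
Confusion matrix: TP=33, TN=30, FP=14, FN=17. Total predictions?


Total = TP + TN + FP + FN
= 33 + 30 + 14 + 17
= 94
(Predicted positive: 47, predicted negative: 47)

94


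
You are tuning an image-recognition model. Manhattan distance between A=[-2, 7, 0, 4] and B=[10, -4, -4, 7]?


d = |-2-10| + |7+ 4| + |0+ 4| + |4-7|
  = 12 + 11 + 4 + 3
  = 30

30


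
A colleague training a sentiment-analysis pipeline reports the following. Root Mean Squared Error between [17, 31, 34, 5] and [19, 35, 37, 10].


MSE = 54/4 = 13.5
RMSE = √(54/4) = 3.6742

3.6742


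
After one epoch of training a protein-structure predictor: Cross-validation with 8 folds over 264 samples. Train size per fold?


Fold size = 264/8 = 33
Training per fold = 264 - 33 = 231

231


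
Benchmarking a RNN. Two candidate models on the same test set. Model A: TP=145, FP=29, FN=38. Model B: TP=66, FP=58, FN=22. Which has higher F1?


Model A: P=145/174=0.8333, R=145/183=0.7923, F1=2PR/(P+R)=2TP/(2TP+FP+FN)=290/357=0.8123
Model B: P=66/124=0.5323, R=66/88=0.75, F1=2PR/(P+R)=2TP/(2TP+FP+FN)=132/212=0.6226
0.8123 > 0.6226 → Model A

Model A


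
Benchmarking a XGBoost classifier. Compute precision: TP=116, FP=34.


Precision = TP/(TP+FP)
= 116/(116+34)
= 116/150 = 77.33%

77.33%


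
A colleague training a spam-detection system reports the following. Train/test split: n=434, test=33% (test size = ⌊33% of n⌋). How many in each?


Test = ⌊434·33/100⌋ = 143
Train = 434 - 143 = 291

Train: 291, Test: 143


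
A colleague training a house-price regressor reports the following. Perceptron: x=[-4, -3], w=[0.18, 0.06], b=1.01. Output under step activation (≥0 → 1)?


z = (-4)·(0.18) + (-3)·(0.06) + 1.01
  = 0.11
step(z) = 1 (z≥0)

1


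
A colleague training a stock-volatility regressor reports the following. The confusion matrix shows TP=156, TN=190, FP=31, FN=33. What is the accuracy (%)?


Accuracy = (TP+TN)/(TP+TN+FP+FN)
= (156+190)/(410)
= 346/410 = 84.39%

84.39%


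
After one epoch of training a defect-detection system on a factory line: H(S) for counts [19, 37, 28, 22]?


Probabilities: [19/106, 37/106, 28/106, 22/106] ≈ [0.1792, 0.3491, 0.2642, 0.2075]
H = -((19/106)·log₂(19/106) + (37/106)·log₂(37/106) + (28/106)·log₂(28/106) + (22/106)·log₂(22/106))
  = 1.9527 bits

1.9527 bits


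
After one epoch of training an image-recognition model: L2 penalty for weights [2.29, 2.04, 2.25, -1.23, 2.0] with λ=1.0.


‖w‖₂² = (2.29)² + (2.04)² + (2.25)² + (-1.23)² + (2.0)²
     = 5.2441 + 4.1616 + 5.0625 + 1.5129 + 4
     = 19.9811
λ·‖w‖₂² = 1.0·19.9811 = 19.9811

19.9811


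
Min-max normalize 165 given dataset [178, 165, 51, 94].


min=51, max=178
(165-51)/(178-51) = 114/127 = 0.8976

0.8976


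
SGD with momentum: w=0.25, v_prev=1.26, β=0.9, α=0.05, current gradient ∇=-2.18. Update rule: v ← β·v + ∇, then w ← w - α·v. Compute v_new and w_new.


v_new = 0.9·1.26 - 2.18 = 1.134 - 2.18 = -1.046
w_new = 0.25 - 0.05·-1.046 = 0.25 + 0.0523 = 0.3023

v_new=-1.046, w_new=0.3023


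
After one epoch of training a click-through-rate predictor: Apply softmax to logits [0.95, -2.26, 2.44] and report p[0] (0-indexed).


Exponentials: e^0.95=2.5857, e^-2.26=0.1044, e^2.44=11.473
Sum = 14.1631
Softmax = [0.1826, 0.0074, 0.8101]
p[0] = 2.5857/14.1631 = 0.1826

0.1826


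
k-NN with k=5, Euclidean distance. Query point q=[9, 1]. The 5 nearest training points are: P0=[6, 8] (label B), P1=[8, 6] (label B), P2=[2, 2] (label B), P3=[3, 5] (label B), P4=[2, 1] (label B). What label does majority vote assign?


d(q,P0) = 7.6158  (label B)
d(q,P1) = 5.099  (label B)
d(q,P2) = 7.0711  (label B)
d(q,P3) = 7.2111  (label B)
d(q,P4) = 7.0  (label B)
Votes: A=0, B=5
Majority → B

B


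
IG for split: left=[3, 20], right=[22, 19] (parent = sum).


Parent = [25, 39], H_parent = 0.9652
H_left = 0.5586 (n=23), H_right = 0.9961 (n=41)
H_children = (23/64)·0.5586 + (41/64)·0.9961 = 0.8389
IG = 0.9652 - 0.8389 = 0.1263

0.1263


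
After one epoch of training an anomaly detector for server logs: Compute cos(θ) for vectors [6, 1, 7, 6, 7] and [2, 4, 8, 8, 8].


A·B = 6·2 + 1·4 + 7·8 + 6·8 + 7·8 = 176
‖A‖ = √171 = 13.0767, ‖B‖ = √212 = 14.5602
cos = 176/(√171·√212) = 176/√36252 = 0.9244

0.9244


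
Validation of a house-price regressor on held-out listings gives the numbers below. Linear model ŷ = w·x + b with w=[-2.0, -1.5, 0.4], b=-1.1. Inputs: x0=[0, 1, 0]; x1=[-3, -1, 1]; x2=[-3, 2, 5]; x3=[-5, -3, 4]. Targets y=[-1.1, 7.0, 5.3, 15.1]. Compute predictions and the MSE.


ŷ0 = (-2.0)·(0) + (-1.5)·(1) + (0.4)·(0) - 1.1 = -2.6
ŷ1 = (-2.0)·(-3) + (-1.5)·(-1) + (0.4)·(1) - 1.1 = 6.8
ŷ2 = (-2.0)·(-3) + (-1.5)·(2) + (0.4)·(5) - 1.1 = 3.9
ŷ3 = (-2.0)·(-5) + (-1.5)·(-3) + (0.4)·(4) - 1.1 = 15.0
errors² = [2.25, 0.04, 1.96, 0.01]
MSE = 4.2600/4 = 1.065

1.065


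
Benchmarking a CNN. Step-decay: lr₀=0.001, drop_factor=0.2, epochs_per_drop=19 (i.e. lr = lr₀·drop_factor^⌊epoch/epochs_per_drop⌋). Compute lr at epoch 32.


n_drops = ⌊32/19⌋ = 1
lr = 0.001·0.2^1 = 0.001·0.2 = 0.0002

0.0002


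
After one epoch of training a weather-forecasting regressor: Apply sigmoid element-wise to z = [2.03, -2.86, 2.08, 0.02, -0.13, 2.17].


σ(2.03) = 1/(1+e^-2.03) = 0.8839
σ(-2.86) = 1/(1+e^2.86) = 0.0542
σ(2.08) = 1/(1+e^-2.08) = 0.8889
σ(0.02) = 1/(1+e^-0.02) = 0.505
σ(-0.13) = 1/(1+e^0.13) = 0.4675
σ(2.17) = 1/(1+e^-2.17) = 0.8975
result = [0.8839, 0.0542, 0.8889, 0.505, 0.4675, 0.8975]

[0.8839, 0.0542, 0.8889, 0.505, 0.4675, 0.8975]


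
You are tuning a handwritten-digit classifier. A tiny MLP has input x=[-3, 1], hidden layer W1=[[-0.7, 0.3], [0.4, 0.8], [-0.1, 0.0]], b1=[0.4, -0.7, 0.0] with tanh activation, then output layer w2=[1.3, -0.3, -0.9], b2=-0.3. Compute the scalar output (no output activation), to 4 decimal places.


z1[0] = (-0.7)·(-3) + (0.3)·(1) + 0.4 = 2.8
z1[1] = (0.4)·(-3) + (0.8)·(1) - 0.7 = -1.1
z1[2] = (-0.1)·(-3) + (0.0)·(1) + 0.0 = 0.3
h = tanh(z1) = [0.9926, -0.8005, 0.2913]
output = (1.3)·(0.9926) + (-0.3)·(-0.8005) + (-0.9)·(0.2913) - 0.3 = 0.9684

0.9684


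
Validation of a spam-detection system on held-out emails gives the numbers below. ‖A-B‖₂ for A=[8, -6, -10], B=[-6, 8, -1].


d = √((8+ 6)² + (-6-8)² + (-10+ 1)²)
  = √(196 + 196 + 81)
  = √473 = 21.7486

21.7486


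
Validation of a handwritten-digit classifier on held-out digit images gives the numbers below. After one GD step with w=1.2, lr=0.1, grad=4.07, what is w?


w_new = w - α·∇
= 1.2 - 0.1·4.07
= 1.2 - 0.407
= 0.793

0.793


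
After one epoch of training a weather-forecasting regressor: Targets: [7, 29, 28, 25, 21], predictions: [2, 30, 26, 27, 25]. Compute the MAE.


Absolute errors: |7-2|=5, |29-30|=1, |28-26|=2, |25-27|=2, |21-25|=4
Sum = 14
MAE = 14/5 = 14/5

14/5


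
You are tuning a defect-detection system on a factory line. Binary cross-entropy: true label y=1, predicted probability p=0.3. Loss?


BCE = -[y·ln(p) + (1-y)·ln(1-p)]
= -1·ln(0.3) - 0
= -ln(0.3) = 1.204

1.204


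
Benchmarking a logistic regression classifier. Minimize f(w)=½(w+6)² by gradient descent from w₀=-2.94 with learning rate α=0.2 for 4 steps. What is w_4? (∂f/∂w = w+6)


step 1: grad = -2.94+6 = 3.06; w = -2.94 - 0.2·(3.06) = -3.552
step 2: grad = -3.552+6 = 2.448; w = -3.552 - 0.2·(2.448) = -4.0416
step 3: grad = -4.0416+6 = 1.9584; w = -4.0416 - 0.2·(1.9584) = -4.43328
step 4: grad = -4.43328+6 = 1.56672; w = -4.43328 - 0.2·(1.56672) = -4.746624

-4.746624


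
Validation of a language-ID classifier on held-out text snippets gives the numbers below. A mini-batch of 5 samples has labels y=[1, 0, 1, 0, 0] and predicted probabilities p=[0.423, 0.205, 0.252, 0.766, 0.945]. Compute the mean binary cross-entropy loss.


L[0] = -ln(0.423) = 0.8604
L[1] = -ln(1-0.205) = -ln(0.795) = 0.2294
L[2] = -ln(0.252) = 1.3783
L[3] = -ln(1-0.766) = -ln(0.234) = 1.4524
L[4] = -ln(1-0.945) = -ln(0.055) = 2.9004
mean = (0.8604 + 0.2294 + 1.3783 + 1.4524 + 2.9004)/5 = 1.3642

1.3642


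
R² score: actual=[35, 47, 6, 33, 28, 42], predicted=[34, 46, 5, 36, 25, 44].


ȳ = 31.8333
SS_res = Σ(y-ŷ)² = 25
SS_tot = Σ(y-ȳ)² = 1026.83
R² = 1 - SS_res/SS_tot = 1 - 0.0243 = 0.9757

0.9757


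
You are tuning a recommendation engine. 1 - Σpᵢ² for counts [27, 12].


Probabilities: [27/39, 12/39] ≈ [0.6923, 0.3077]
Σpᵢ² = (729 + 144)/39² = 873/1521
Gini = 1 - Σpᵢ² = 1 - 873/1521 = 0.426

0.426


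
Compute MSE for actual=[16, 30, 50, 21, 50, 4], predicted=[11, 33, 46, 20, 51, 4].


Squared errors: (16-11)²=25, (30-33)²=9, (50-46)²=16, (21-20)²=1, (50-51)²=1, (4-4)²=0
Sum = 52
MSE = 52/6 = 26/3

26/3


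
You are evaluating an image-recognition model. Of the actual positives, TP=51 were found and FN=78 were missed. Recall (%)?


Recall = TP/(TP+FN)
= 51/(51+78)
= 51/129 = 39.53%

39.53%


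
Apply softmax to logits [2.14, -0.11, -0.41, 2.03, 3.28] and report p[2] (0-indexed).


Exponentials: e^2.14=8.4994, e^-0.11=0.8958, e^-0.41=0.6637, e^2.03=7.6141, e^3.28=26.5758
Sum = 44.2488
Softmax = [0.1921, 0.0202, 0.015, 0.1721, 0.6006]
p[2] = 0.6637/44.2488 = 0.015

0.015


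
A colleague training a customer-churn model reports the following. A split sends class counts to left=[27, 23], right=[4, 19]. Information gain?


Parent = [31, 42], H_parent = 0.9836
H_left = 0.9954 (n=50), H_right = 0.6666 (n=23)
H_children = (50/73)·0.9954 + (23/73)·0.6666 = 0.8918
IG = 0.9836 - 0.8918 = 0.0918

0.0918


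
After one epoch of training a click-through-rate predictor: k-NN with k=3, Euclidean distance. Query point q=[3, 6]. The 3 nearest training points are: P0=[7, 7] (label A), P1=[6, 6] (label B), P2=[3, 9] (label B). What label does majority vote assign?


d(q,P0) = 4.1231  (label A)
d(q,P1) = 3.0  (label B)
d(q,P2) = 3.0  (label B)
Votes: A=1, B=2
Majority → B

B


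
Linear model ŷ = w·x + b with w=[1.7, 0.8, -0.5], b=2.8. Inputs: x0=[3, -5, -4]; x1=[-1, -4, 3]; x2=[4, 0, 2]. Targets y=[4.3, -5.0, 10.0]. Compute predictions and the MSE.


ŷ0 = (1.7)·(3) + (0.8)·(-5) + (-0.5)·(-4) + 2.8 = 5.9
ŷ1 = (1.7)·(-1) + (0.8)·(-4) + (-0.5)·(3) + 2.8 = -3.6
ŷ2 = (1.7)·(4) + (0.8)·(0) + (-0.5)·(2) + 2.8 = 8.6
errors² = [2.56, 1.96, 1.96]
MSE = 6.4800/3 = 2.16

2.16


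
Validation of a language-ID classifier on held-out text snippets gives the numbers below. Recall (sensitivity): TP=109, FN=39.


Recall = TP/(TP+FN)
= 109/(109+39)
= 109/148 = 73.65%

73.65%


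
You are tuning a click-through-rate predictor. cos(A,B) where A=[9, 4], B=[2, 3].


A·B = 9·2 + 4·3 = 30
‖A‖ = √97 = 9.8489, ‖B‖ = √13 = 3.6056
cos = 30/(√97·√13) = 30/√1261 = 0.8448

0.8448


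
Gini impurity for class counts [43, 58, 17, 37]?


Probabilities: [43/155, 58/155, 17/155, 37/155] ≈ [0.2774, 0.3742, 0.1097, 0.2387]
Σpᵢ² = (1849 + 3364 + 289 + 1369)/155² = 6871/24025
Gini = 1 - Σpᵢ² = 1 - 6871/24025 = 0.714

0.714


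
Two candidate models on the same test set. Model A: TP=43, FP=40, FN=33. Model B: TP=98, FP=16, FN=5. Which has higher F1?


Model A: P=43/83=0.5181, R=43/76=0.5658, F1=2PR/(P+R)=2TP/(2TP+FP+FN)=86/159=0.5409
Model B: P=98/114=0.8596, R=98/103=0.9515, F1=2PR/(P+R)=2TP/(2TP+FP+FN)=196/217=0.9032
0.5409 < 0.9032 → Model B

Model B


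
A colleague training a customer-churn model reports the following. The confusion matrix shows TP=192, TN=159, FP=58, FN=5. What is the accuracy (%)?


Accuracy = (TP+TN)/(TP+TN+FP+FN)
= (192+159)/(414)
= 351/414 = 84.78%

84.78%


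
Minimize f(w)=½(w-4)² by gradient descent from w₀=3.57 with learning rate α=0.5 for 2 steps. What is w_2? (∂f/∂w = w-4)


step 1: grad = 3.57-4 = -0.43; w = 3.57 - 0.5·(-0.43) = 3.785
step 2: grad = 3.785-4 = -0.215; w = 3.785 - 0.5·(-0.215) = 3.8925

3.8925


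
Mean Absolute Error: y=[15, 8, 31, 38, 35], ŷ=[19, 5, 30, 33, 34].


Absolute errors: |15-19|=4, |8-5|=3, |31-30|=1, |38-33|=5, |35-34|=1
Sum = 14
MAE = 14/5 = 14/5

14/5


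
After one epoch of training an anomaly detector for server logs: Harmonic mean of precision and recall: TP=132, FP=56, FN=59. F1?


Precision = 132/188 = 0.7021
Recall = 132/191 = 0.6911
F1 = 2·P·R/(P+R) = 2·TP/(2·TP+FP+FN) = 264/(264+56+59) = 264/379 = 0.6966

0.6966


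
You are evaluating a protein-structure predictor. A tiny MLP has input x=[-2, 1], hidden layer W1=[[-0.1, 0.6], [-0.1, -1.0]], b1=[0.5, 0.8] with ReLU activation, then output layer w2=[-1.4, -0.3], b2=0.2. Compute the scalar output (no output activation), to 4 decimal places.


z1[0] = (-0.1)·(-2) + (0.6)·(1) + 0.5 = 1.3
z1[1] = (-0.1)·(-2) + (-1.0)·(1) + 0.8 = 0.0
h = ReLU(z1) = [1.3, 0.0]
output = (-1.4)·(1.3) + (-0.3)·(0.0) + 0.2 = -1.62

-1.62


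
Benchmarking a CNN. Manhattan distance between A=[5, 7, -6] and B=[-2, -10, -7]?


d = |5+ 2| + |7+ 10| + |-6+ 7|
  = 7 + 17 + 1
  = 25

25


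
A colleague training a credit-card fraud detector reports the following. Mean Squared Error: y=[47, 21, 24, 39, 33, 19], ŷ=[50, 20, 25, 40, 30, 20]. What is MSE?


Squared errors: (47-50)²=9, (21-20)²=1, (24-25)²=1, (39-40)²=1, (33-30)²=9, (19-20)²=1
Sum = 22
MSE = 22/6 = 11/3

11/3


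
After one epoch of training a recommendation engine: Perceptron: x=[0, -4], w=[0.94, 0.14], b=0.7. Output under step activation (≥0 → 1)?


z = (0)·(0.94) + (-4)·(0.14) + 0.7
  = 0.14
step(z) = 1 (z≥0)

1


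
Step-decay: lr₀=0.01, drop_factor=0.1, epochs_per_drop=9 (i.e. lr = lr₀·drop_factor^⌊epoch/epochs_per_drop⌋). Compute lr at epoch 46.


n_drops = ⌊46/9⌋ = 5
lr = 0.01·0.1^5 = 0.01·0.00001 = 0.0000001

0.0000001


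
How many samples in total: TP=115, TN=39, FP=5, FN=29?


Total = TP + TN + FP + FN
= 115 + 39 + 5 + 29
= 188
(Predicted positive: 120, predicted negative: 68)

188


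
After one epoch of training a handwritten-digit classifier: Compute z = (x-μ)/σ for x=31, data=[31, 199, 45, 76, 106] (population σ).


μ = 91.4, σ = 59.7147
z = (31 - 91.4)/59.7147 = -1.0115

-1.0115


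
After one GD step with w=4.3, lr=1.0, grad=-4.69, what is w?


w_new = w - α·∇
= 4.3 - 1.0·-4.69
= 4.3 + 4.69
= 8.99

8.99


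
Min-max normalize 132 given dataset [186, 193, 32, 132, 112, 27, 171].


min=27, max=193
(132-27)/(193-27) = 105/166 = 0.6325

0.6325


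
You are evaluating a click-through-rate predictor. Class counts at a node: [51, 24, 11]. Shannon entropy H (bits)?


Probabilities: [51/86, 24/86, 11/86] ≈ [0.593, 0.2791, 0.1279]
H = -((51/86)·log₂(51/86) + (24/86)·log₂(24/86) + (11/86)·log₂(11/86))
  = 1.3404 bits

1.3404 bits


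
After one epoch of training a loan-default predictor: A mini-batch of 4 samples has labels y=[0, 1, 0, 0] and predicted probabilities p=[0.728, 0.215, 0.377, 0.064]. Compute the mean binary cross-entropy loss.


L[0] = -ln(1-0.728) = -ln(0.272) = 1.302
L[1] = -ln(0.215) = 1.5371
L[2] = -ln(1-0.377) = -ln(0.623) = 0.4732
L[3] = -ln(1-0.064) = -ln(0.936) = 0.0661
mean = (1.302 + 1.5371 + 0.4732 + 0.0661)/4 = 0.8446

0.8446


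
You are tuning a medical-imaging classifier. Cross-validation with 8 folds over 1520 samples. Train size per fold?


Fold size = 1520/8 = 190
Training per fold = 1520 - 190 = 1330

1330


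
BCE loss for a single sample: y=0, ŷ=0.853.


BCE = -[y·ln(p) + (1-y)·ln(1-p)]
= -0 - 1·ln(1-0.853)
= -ln(0.147) = 1.9173

1.9173


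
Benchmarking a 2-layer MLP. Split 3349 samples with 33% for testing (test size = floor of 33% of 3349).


Test = ⌊3349·33/100⌋ = 1105
Train = 3349 - 1105 = 2244

Train: 2244, Test: 1105


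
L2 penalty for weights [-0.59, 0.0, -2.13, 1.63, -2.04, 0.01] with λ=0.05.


‖w‖₂² = (-0.59)² + (0.0)² + (-2.13)² + (1.63)² + (-2.04)² + (0.01)²
     = 0.3481 + 0 + 4.5369 + 2.6569 + 4.1616 + 0.0001
     = 11.7036
λ·‖w‖₂² = 0.05·11.7036 = 0.58518

0.58518


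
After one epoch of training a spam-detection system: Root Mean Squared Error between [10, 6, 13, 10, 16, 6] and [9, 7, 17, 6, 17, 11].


MSE = 60/6 = 10
RMSE = √(60/6) = 3.1623

3.1623


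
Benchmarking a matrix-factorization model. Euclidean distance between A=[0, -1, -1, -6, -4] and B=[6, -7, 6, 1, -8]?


d = √((0-6)² + (-1+ 7)² + (-1-6)² + (-6-1)² + (-4+ 8)²)
  = √(36 + 36 + 49 + 49 + 16)
  = √186 = 13.6382

13.6382


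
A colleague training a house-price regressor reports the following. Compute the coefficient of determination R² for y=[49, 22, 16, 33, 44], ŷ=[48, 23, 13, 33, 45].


ȳ = 32.8
SS_res = Σ(y-ŷ)² = 12
SS_tot = Σ(y-ȳ)² = 786.8
R² = 1 - SS_res/SS_tot = 1 - 0.0153 = 0.9847

0.9847


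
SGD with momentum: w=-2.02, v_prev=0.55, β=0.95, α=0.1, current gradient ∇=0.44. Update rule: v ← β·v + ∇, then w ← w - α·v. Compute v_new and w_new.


v_new = 0.95·0.55 + 0.44 = 0.5225 + 0.44 = 0.9625
w_new = -2.02 - 0.1·0.9625 = -2.02 - 0.09625 = -2.11625

v_new=0.9625, w_new=-2.11625


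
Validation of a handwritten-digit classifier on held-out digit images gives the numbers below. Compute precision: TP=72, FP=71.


Precision = TP/(TP+FP)
= 72/(72+71)
= 72/143 = 50.35%

50.35%


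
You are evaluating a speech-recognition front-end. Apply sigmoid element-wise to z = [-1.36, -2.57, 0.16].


σ(-1.36) = 1/(1+e^1.36) = 0.2042
σ(-2.57) = 1/(1+e^2.57) = 0.0711
σ(0.16) = 1/(1+e^-0.16) = 0.5399
result = [0.2042, 0.0711, 0.5399]

[0.2042, 0.0711, 0.5399]


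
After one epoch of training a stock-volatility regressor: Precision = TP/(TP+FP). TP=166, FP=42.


Precision = TP/(TP+FP)
= 166/(166+42)
= 166/208 = 79.81%

79.81%


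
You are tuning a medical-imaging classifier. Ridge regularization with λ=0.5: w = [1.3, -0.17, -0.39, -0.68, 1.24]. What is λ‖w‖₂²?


‖w‖₂² = (1.3)² + (-0.17)² + (-0.39)² + (-0.68)² + (1.24)²
     = 1.69 + 0.0289 + 0.1521 + 0.4624 + 1.5376
     = 3.871
λ·‖w‖₂² = 0.5·3.871 = 1.9355

1.9355


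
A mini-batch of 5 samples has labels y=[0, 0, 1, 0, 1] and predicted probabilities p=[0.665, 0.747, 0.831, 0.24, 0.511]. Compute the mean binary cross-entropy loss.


L[0] = -ln(1-0.665) = -ln(0.335) = 1.0936
L[1] = -ln(1-0.747) = -ln(0.253) = 1.3744
L[2] = -ln(0.831) = 0.1851
L[3] = -ln(1-0.24) = -ln(0.76) = 0.2744
L[4] = -ln(0.511) = 0.6714
mean = (1.0936 + 1.3744 + 0.1851 + 0.2744 + 0.6714)/5 = 0.7198

0.7198


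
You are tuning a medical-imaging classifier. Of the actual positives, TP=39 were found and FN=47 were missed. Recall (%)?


Recall = TP/(TP+FN)
= 39/(39+47)
= 39/86 = 45.35%

45.35%


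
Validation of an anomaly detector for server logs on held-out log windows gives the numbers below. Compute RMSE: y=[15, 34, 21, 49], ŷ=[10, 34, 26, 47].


MSE = 54/4 = 13.5
RMSE = √(54/4) = 3.6742

3.6742


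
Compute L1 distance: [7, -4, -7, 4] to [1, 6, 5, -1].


d = |7-1| + |-4-6| + |-7-5| + |4+ 1|
  = 6 + 10 + 12 + 5
  = 33

33


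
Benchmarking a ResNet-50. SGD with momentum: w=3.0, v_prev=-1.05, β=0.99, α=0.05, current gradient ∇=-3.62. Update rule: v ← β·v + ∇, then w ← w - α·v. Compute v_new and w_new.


v_new = 0.99·-1.05 - 3.62 = -1.0395 - 3.62 = -4.6595
w_new = 3.0 - 0.05·-4.6595 = 3.0 + 0.232975 = 3.232975

v_new=-4.6595, w_new=3.232975


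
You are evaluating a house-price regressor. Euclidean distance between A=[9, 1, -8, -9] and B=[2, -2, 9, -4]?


d = √((9-2)² + (1+ 2)² + (-8-9)² + (-9+ 4)²)
  = √(49 + 9 + 289 + 25)
  = √372 = 19.2873

19.2873


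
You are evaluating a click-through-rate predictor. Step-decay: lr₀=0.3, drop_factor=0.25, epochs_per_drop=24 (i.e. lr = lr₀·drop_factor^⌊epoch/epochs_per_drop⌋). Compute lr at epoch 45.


n_drops = ⌊45/24⌋ = 1
lr = 0.3·0.25^1 = 0.3·0.25 = 0.075

0.075


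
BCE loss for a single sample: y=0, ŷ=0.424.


BCE = -[y·ln(p) + (1-y)·ln(1-p)]
= -0 - 1·ln(1-0.424)
= -ln(0.576) = 0.5516

0.5516


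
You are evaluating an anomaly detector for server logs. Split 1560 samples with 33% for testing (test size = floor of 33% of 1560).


Test = ⌊1560·33/100⌋ = 514
Train = 1560 - 514 = 1046

Train: 1046, Test: 514


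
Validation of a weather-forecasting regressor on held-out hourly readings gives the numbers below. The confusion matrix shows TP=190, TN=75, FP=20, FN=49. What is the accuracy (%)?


Accuracy = (TP+TN)/(TP+TN+FP+FN)
= (190+75)/(334)
= 265/334 = 79.34%

79.34%


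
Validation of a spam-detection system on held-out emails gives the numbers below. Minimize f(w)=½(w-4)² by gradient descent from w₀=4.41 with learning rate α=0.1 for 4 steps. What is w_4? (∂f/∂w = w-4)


step 1: grad = 4.41-4 = 0.41; w = 4.41 - 0.1·(0.41) = 4.369
step 2: grad = 4.369-4 = 0.369; w = 4.369 - 0.1·(0.369) = 4.3321
step 3: grad = 4.3321-4 = 0.3321; w = 4.3321 - 0.1·(0.3321) = 4.29889
step 4: grad = 4.29889-4 = 0.29889; w = 4.29889 - 0.1·(0.29889) = 4.269001

4.269001
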